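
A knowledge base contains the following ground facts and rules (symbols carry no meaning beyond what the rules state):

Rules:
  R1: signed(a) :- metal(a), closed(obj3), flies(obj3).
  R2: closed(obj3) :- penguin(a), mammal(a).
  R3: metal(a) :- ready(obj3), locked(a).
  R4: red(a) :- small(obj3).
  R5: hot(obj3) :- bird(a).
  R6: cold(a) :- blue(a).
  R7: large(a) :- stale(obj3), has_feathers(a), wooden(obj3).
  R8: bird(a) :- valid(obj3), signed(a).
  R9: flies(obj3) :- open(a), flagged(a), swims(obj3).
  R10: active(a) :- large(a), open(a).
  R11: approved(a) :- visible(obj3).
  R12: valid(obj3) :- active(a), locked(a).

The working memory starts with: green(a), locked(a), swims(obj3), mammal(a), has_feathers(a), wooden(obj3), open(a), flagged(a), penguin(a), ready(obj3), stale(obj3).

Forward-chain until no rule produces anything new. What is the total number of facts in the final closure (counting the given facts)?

Round 1 fires R2, R3, R7, R9, giving closed(obj3), metal(a), large(a), flies(obj3).
Round 2 fires R1, R10, giving signed(a), active(a).
Round 3 fires R12, giving valid(obj3).
Round 4 fires R8, giving bird(a).
Round 5 fires R5, giving hot(obj3).
Closure: {active(a), bird(a), closed(obj3), flagged(a), flies(obj3), green(a), has_feathers(a), hot(obj3), large(a), locked(a), mammal(a), metal(a), open(a), penguin(a), ready(obj3), signed(a), stale(obj3), swims(obj3), valid(obj3), wooden(obj3)} — 20 facts.

20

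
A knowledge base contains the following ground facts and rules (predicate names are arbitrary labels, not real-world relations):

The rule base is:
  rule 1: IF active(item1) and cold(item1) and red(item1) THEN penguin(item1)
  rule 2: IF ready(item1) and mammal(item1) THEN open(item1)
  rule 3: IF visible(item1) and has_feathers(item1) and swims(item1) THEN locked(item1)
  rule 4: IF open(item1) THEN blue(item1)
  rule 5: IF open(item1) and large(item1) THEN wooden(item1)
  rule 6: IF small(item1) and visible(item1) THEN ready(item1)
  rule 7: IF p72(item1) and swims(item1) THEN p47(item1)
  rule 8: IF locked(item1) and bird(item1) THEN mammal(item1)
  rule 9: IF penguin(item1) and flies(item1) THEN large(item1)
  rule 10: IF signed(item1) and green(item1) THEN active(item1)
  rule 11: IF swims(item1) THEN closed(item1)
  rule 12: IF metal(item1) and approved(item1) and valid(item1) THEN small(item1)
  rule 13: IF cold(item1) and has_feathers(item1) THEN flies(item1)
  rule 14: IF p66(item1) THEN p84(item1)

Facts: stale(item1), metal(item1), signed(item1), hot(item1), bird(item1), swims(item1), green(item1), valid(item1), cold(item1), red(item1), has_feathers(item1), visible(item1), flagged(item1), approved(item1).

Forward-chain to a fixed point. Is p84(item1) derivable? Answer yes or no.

no

Round 1 — rule 3, rule 10, rule 11, rule 12, rule 13, derive locked(item1), active(item1), closed(item1), small(item1), flies(item1).
Round 2 — rule 1, rule 6, rule 8, derive penguin(item1), ready(item1), mammal(item1).
Round 3 — rule 2, rule 9, derive open(item1), large(item1).
Round 4 — rule 4, rule 5, derive blue(item1), wooden(item1).
Fixed point reached. p84(item1) is concluded only by rule 14; rule 14 needs p66(item1) (never derived).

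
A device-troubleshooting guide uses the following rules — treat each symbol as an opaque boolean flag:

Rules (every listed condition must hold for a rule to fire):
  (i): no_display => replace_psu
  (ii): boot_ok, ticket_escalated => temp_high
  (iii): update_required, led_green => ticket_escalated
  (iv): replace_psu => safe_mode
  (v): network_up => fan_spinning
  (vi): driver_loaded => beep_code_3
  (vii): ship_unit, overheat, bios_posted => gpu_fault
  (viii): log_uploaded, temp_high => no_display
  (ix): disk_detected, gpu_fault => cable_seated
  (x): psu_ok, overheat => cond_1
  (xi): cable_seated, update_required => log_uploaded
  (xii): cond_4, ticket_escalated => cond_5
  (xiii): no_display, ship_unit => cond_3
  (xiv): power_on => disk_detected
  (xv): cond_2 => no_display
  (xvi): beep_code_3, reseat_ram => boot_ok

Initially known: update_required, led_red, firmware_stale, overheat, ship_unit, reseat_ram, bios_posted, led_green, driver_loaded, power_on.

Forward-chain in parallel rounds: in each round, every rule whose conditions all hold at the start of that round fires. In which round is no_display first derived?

Round 1: (iii) [update_required, led_green => ticket_escalated]; (vi) [driver_loaded => beep_code_3]; (vii) [ship_unit, overheat, bios_posted => gpu_fault]; (xiv) [power_on => disk_detected]. Adds ticket_escalated, beep_code_3, gpu_fault, disk_detected.
Round 2: (ix) [disk_detected, gpu_fault => cable_seated]; (xvi) [beep_code_3, reseat_ram => boot_ok]. Adds cable_seated, boot_ok.
Round 3: (ii) [boot_ok, ticket_escalated => temp_high]; (xi) [cable_seated, update_required => log_uploaded]. Adds temp_high, log_uploaded.
Round 4: (viii) [log_uploaded, temp_high => no_display]. Adds no_display.
no_display first appears in round 4.

4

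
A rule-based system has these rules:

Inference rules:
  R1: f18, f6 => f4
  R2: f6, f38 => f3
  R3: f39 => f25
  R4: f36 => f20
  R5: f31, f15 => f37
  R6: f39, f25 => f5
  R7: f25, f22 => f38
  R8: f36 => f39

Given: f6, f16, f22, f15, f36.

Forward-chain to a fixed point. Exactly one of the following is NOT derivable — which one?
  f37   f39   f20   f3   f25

Round 1: R4 [f36 => f20]; R8 [f36 => f39]. Adds f20, f39.
Round 2: R3 [f39 => f25]. Adds f25.
Round 3: R6 [f39, f25 => f5]; R7 [f25, f22 => f38]. Adds f5, f38.
Round 4: R2 [f6, f38 => f3]. Adds f3.
Derived: f25 (round 2), f3 (round 4), f39 (round 1), f20 (round 1). f37 never appears in any round.

f37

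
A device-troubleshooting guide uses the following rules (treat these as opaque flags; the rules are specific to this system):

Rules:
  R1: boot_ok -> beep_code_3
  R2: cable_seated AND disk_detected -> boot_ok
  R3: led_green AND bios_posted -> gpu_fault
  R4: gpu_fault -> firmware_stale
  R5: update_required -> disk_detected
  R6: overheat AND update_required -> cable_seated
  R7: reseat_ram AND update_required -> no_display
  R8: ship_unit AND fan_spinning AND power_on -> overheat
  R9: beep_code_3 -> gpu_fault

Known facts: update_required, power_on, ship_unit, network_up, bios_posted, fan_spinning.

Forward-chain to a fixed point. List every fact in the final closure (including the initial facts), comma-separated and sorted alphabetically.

Round 1 fires R5, R8, giving disk_detected, overheat.
Round 2 fires R6, giving cable_seated.
Round 3 fires R2, giving boot_ok.
Round 4 fires R1, giving beep_code_3.
Round 5 fires R9, giving gpu_fault.
Round 6 fires R4, giving firmware_stale.

beep_code_3, bios_posted, boot_ok, cable_seated, disk_detected, fan_spinning, firmware_stale, gpu_fault, network_up, overheat, power_on, ship_unit, update_required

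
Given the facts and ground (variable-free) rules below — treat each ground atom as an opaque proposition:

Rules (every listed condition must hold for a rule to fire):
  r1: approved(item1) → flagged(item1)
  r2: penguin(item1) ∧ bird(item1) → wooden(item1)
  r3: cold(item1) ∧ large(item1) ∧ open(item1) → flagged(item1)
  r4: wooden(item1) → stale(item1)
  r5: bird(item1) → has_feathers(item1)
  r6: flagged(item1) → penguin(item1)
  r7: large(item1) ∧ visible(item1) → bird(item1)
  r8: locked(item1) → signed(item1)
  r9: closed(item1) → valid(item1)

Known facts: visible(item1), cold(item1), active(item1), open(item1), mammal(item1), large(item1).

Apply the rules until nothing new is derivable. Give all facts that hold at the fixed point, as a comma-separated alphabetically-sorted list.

active(item1), bird(item1), cold(item1), flagged(item1), has_feathers(item1), large(item1), mammal(item1), open(item1), penguin(item1), stale(item1), visible(item1), wooden(item1)

[1] r3 [cold(item1) ∧ large(item1) ∧ open(item1) → flagged(item1)]; r7 [large(item1) ∧ visible(item1) → bird(item1)]. ⇒ new: flagged(item1), bird(item1).
[2] r5 [bird(item1) → has_feathers(item1)]; r6 [flagged(item1) → penguin(item1)]. ⇒ new: has_feathers(item1), penguin(item1).
[3] r2 [penguin(item1) ∧ bird(item1) → wooden(item1)]. ⇒ new: wooden(item1).
[4] r4 [wooden(item1) → stale(item1)]. ⇒ new: stale(item1).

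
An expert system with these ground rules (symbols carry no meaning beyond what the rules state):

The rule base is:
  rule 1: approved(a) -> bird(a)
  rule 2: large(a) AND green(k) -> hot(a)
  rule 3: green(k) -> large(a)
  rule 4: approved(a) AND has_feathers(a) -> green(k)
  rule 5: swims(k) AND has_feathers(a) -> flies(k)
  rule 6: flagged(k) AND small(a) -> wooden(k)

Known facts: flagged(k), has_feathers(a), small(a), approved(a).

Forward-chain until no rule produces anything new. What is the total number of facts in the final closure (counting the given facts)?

9

[1] rule 1 [approved(a) -> bird(a)]; rule 4 [approved(a) AND has_feathers(a) -> green(k)]; rule 6 [flagged(k) AND small(a) -> wooden(k)]. ⇒ new: bird(a), green(k), wooden(k).
[2] rule 3 [green(k) -> large(a)]. ⇒ new: large(a).
[3] rule 2 [large(a) AND green(k) -> hot(a)]. ⇒ new: hot(a).
Closure: {approved(a), bird(a), flagged(k), green(k), has_feathers(a), hot(a), large(a), small(a), wooden(k)} — 9 facts.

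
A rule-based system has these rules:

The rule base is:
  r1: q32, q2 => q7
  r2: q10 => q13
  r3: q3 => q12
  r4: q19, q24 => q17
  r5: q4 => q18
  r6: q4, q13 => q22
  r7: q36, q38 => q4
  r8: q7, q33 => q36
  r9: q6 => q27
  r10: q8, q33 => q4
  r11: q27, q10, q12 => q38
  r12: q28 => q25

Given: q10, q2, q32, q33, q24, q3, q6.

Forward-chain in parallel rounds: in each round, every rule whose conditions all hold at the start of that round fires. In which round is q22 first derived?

4

Round 1 — r1, r2, r3, r9, derive q7, q13, q12, q27.
Round 2 — r8, r11, derive q36, q38.
Round 3 — r7, derive q4.
Round 4 — r5, r6, derive q18, q22.
q22 first appears in round 4.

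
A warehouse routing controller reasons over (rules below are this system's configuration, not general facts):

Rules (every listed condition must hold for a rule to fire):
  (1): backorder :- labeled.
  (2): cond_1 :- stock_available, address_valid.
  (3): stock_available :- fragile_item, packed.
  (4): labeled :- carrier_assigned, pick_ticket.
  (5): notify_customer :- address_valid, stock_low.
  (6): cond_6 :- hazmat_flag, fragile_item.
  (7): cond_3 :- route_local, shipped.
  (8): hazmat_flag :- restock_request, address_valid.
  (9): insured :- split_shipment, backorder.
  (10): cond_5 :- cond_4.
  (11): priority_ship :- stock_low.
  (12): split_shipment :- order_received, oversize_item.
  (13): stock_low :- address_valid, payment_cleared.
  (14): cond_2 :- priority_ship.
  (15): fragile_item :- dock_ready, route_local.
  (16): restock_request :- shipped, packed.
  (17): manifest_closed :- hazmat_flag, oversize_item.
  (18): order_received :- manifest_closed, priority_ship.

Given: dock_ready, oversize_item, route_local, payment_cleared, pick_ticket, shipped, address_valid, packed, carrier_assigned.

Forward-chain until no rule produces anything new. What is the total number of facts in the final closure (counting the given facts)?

Round 1: (4) [labeled :- carrier_assigned, pick_ticket.]; (7) [cond_3 :- route_local, shipped.]; (13) [stock_low :- address_valid, payment_cleared.]; (15) [fragile_item :- dock_ready, route_local.]; (16) [restock_request :- shipped, packed.]. Adds labeled, cond_3, stock_low, fragile_item, restock_request.
Round 2: (1) [backorder :- labeled.]; (3) [stock_available :- fragile_item, packed.]; (5) [notify_customer :- address_valid, stock_low.]; (8) [hazmat_flag :- restock_request, address_valid.]; (11) [priority_ship :- stock_low.]. Adds backorder, stock_available, notify_customer, hazmat_flag, priority_ship.
Round 3: (2) [cond_1 :- stock_available, address_valid.]; (6) [cond_6 :- hazmat_flag, fragile_item.]; (14) [cond_2 :- priority_ship.]; (17) [manifest_closed :- hazmat_flag, oversize_item.]. Adds cond_1, cond_6, cond_2, manifest_closed.
Round 4: (18) [order_received :- manifest_closed, priority_ship.]. Adds order_received.
Round 5: (12) [split_shipment :- order_received, oversize_item.]. Adds split_shipment.
Round 6: (9) [insured :- split_shipment, backorder.]. Adds insured.
Closure: {address_valid, backorder, carrier_assigned, cond_1, cond_2, cond_3, cond_6, dock_ready, fragile_item, hazmat_flag, insured, labeled, manifest_closed, notify_customer, order_received, oversize_item, packed, payment_cleared, pick_ticket, priority_ship, restock_request, route_local, shipped, split_shipment, stock_available, stock_low} — 26 facts.

26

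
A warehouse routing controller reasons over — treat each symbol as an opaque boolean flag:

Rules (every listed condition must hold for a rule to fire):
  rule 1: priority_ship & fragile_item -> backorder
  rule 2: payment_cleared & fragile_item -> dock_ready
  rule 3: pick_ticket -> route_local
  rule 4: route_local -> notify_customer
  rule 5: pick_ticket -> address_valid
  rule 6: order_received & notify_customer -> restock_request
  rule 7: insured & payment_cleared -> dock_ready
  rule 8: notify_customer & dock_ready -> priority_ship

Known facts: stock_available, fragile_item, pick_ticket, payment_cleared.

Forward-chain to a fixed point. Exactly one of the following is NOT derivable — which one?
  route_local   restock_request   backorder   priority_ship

Round 1: rule 2 [payment_cleared & fragile_item -> dock_ready]; rule 3 [pick_ticket -> route_local]; rule 5 [pick_ticket -> address_valid]. Adds dock_ready, route_local, address_valid.
Round 2: rule 4 [route_local -> notify_customer]. Adds notify_customer.
Round 3: rule 8 [notify_customer & dock_ready -> priority_ship]. Adds priority_ship.
Round 4: rule 1 [priority_ship & fragile_item -> backorder]. Adds backorder.
Derived: priority_ship (round 3), backorder (round 4), route_local (round 1). restock_request never appears in any round.

restock_request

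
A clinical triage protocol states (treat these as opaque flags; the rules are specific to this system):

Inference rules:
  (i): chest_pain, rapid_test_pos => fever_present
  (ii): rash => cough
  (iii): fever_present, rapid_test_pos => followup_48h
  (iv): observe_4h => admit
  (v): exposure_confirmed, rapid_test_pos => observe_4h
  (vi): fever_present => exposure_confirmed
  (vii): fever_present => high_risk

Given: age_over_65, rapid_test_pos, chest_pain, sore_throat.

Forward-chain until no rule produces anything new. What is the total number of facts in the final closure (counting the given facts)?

Round 1 fires (i), giving fever_present.
Round 2 fires (iii), (vi), (vii), giving followup_48h, exposure_confirmed, high_risk.
Round 3 fires (v), giving observe_4h.
Round 4 fires (iv), giving admit.
Closure: {admit, age_over_65, chest_pain, exposure_confirmed, fever_present, followup_48h, high_risk, observe_4h, rapid_test_pos, sore_throat} — 10 facts.

10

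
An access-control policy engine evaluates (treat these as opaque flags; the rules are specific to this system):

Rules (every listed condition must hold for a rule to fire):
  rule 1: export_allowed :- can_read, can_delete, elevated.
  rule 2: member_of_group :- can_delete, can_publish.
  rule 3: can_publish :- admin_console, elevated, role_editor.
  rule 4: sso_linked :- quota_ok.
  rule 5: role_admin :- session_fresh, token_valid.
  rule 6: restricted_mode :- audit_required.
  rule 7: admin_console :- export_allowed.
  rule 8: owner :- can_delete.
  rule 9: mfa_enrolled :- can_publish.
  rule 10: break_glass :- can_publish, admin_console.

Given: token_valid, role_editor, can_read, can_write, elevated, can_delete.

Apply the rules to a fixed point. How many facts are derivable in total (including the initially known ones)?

13

Round 1: rule 1 [export_allowed :- can_read, can_delete, elevated.]; rule 8 [owner :- can_delete.]. New: export_allowed, owner.
Round 2: rule 7 [admin_console :- export_allowed.]. New: admin_console.
Round 3: rule 3 [can_publish :- admin_console, elevated, role_editor.]. New: can_publish.
Round 4: rule 2 [member_of_group :- can_delete, can_publish.]; rule 9 [mfa_enrolled :- can_publish.]; rule 10 [break_glass :- can_publish, admin_console.]. New: member_of_group, mfa_enrolled, break_glass.
Closure: {admin_console, break_glass, can_delete, can_publish, can_read, can_write, elevated, export_allowed, member_of_group, mfa_enrolled, owner, role_editor, token_valid} — 13 facts.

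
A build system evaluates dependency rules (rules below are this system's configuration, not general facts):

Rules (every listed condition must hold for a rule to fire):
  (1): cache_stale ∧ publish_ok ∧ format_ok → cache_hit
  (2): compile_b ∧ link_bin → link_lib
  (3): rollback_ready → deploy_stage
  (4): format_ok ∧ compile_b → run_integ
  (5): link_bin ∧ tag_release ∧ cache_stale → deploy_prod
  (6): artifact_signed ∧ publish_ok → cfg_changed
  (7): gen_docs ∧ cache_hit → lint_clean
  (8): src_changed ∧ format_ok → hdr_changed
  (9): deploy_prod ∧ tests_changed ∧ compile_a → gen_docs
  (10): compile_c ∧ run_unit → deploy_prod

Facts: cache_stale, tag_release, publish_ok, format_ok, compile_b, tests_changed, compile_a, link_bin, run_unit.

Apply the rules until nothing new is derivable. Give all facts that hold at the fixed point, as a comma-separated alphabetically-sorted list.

Round 1 fires (1), (2), (4), (5), giving cache_hit, link_lib, run_integ, deploy_prod.
Round 2 fires (9), giving gen_docs.
Round 3 fires (7), giving lint_clean.

cache_hit, cache_stale, compile_a, compile_b, deploy_prod, format_ok, gen_docs, link_bin, link_lib, lint_clean, publish_ok, run_integ, run_unit, tag_release, tests_changed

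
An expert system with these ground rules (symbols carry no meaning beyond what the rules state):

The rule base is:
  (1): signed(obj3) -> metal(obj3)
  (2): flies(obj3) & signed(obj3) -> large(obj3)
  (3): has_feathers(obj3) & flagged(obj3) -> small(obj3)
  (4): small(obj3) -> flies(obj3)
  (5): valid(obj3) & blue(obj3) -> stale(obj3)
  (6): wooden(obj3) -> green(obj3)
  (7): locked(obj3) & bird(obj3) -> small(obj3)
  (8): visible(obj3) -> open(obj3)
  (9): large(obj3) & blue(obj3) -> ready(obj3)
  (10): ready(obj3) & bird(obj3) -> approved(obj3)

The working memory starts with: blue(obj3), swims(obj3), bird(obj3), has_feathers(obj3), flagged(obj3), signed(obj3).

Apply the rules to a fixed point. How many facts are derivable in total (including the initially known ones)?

12

Round 1: (1) [signed(obj3) -> metal(obj3)]; (3) [has_feathers(obj3) & flagged(obj3) -> small(obj3)]. New: metal(obj3), small(obj3).
Round 2: (4) [small(obj3) -> flies(obj3)]. New: flies(obj3).
Round 3: (2) [flies(obj3) & signed(obj3) -> large(obj3)]. New: large(obj3).
Round 4: (9) [large(obj3) & blue(obj3) -> ready(obj3)]. New: ready(obj3).
Round 5: (10) [ready(obj3) & bird(obj3) -> approved(obj3)]. New: approved(obj3).
Closure: {approved(obj3), bird(obj3), blue(obj3), flagged(obj3), flies(obj3), has_feathers(obj3), large(obj3), metal(obj3), ready(obj3), signed(obj3), small(obj3), swims(obj3)} — 12 facts.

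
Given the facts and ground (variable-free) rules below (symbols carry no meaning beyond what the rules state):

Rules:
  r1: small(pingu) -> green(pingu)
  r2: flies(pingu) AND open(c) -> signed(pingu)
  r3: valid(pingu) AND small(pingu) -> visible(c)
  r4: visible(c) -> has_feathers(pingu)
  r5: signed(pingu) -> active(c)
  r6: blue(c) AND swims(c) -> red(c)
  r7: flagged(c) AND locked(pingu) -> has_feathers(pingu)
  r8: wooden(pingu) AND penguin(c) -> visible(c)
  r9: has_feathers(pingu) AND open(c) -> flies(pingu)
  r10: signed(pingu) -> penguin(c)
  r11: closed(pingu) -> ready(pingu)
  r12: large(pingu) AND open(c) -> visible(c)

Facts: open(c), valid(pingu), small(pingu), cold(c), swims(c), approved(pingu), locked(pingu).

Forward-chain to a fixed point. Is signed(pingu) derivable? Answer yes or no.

yes

Round 1 — r1, r3, derive green(pingu), visible(c).
Round 2 — r4, derive has_feathers(pingu).
Round 3 — r9, derive flies(pingu).
Round 4 — r2, derive signed(pingu).
Round 5 — r5, r10, derive active(c), penguin(c).
signed(pingu) appears in round 4, so it is derivable.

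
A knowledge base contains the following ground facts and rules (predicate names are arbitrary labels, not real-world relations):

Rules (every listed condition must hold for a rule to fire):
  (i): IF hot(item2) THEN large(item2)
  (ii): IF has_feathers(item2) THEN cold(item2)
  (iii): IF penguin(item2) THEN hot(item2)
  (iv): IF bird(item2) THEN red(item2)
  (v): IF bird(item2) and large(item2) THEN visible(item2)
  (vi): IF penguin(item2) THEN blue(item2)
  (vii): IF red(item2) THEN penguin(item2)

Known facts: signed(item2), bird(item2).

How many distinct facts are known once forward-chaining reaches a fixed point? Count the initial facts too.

8

Round 1 — (iv), derive red(item2).
Round 2 — (vii), derive penguin(item2).
Round 3 — (iii), (vi), derive hot(item2), blue(item2).
Round 4 — (i), derive large(item2).
Round 5 — (v), derive visible(item2).
Closure: {bird(item2), blue(item2), hot(item2), large(item2), penguin(item2), red(item2), signed(item2), visible(item2)} — 8 facts.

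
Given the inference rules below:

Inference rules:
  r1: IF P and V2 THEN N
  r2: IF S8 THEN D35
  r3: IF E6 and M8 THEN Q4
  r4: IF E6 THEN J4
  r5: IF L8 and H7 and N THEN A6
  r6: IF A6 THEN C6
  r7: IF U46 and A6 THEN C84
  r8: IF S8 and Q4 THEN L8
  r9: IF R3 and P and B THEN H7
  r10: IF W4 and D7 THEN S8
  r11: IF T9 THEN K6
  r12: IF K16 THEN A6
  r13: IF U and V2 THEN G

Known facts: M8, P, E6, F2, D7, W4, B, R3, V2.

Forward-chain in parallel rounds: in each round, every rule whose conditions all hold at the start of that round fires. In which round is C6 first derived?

Round 1: r1 [IF P and V2 THEN N]; r3 [IF E6 and M8 THEN Q4]; r4 [IF E6 THEN J4]; r9 [IF R3 and P and B THEN H7]; r10 [IF W4 and D7 THEN S8]. New: N, Q4, J4, H7, S8.
Round 2: r2 [IF S8 THEN D35]; r8 [IF S8 and Q4 THEN L8]. New: D35, L8.
Round 3: r5 [IF L8 and H7 and N THEN A6]. New: A6.
Round 4: r6 [IF A6 THEN C6]. New: C6.
C6 first appears in round 4.

4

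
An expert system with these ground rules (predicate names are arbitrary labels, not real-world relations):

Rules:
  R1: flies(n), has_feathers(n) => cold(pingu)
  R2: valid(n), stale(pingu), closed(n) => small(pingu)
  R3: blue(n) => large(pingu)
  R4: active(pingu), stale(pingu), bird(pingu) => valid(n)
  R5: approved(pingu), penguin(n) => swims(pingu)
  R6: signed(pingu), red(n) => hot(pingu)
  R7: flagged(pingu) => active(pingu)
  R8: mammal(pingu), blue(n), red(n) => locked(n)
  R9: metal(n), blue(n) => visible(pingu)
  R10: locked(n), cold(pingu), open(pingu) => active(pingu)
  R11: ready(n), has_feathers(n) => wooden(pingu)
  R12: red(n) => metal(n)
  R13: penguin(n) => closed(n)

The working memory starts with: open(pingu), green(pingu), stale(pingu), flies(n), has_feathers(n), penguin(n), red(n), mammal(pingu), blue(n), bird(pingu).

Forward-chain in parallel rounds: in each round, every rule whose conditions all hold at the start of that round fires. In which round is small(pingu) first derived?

Round 1 fires R1, R3, R8, R12, R13, giving cold(pingu), large(pingu), locked(n), metal(n), closed(n).
Round 2 fires R9, R10, giving visible(pingu), active(pingu).
Round 3 fires R4, giving valid(n).
Round 4 fires R2, giving small(pingu).
small(pingu) first appears in round 4.

4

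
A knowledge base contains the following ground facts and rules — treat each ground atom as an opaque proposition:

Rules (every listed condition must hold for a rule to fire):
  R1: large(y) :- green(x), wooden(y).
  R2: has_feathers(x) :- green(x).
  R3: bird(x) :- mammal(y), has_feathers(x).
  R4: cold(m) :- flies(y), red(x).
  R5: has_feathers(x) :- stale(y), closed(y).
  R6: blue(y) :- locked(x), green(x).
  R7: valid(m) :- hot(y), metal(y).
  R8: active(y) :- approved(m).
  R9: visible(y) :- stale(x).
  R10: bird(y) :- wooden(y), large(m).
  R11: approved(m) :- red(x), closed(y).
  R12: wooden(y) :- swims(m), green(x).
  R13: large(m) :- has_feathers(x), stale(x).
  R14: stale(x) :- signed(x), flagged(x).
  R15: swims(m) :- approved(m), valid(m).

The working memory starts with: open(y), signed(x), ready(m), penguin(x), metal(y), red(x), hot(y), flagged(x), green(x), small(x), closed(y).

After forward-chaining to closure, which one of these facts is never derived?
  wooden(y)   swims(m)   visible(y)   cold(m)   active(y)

cold(m)

Round 1: R2 [has_feathers(x) :- green(x).]; R7 [valid(m) :- hot(y), metal(y).]; R11 [approved(m) :- red(x), closed(y).]; R14 [stale(x) :- signed(x), flagged(x).]. New: has_feathers(x), valid(m), approved(m), stale(x).
Round 2: R8 [active(y) :- approved(m).]; R9 [visible(y) :- stale(x).]; R13 [large(m) :- has_feathers(x), stale(x).]; R15 [swims(m) :- approved(m), valid(m).]. New: active(y), visible(y), large(m), swims(m).
Round 3: R12 [wooden(y) :- swims(m), green(x).]. New: wooden(y).
Round 4: R1 [large(y) :- green(x), wooden(y).]; R10 [bird(y) :- wooden(y), large(m).]. New: large(y), bird(y).
Derived: visible(y) (round 2), swims(m) (round 2), active(y) (round 2), wooden(y) (round 3). cold(m) never appears in any round.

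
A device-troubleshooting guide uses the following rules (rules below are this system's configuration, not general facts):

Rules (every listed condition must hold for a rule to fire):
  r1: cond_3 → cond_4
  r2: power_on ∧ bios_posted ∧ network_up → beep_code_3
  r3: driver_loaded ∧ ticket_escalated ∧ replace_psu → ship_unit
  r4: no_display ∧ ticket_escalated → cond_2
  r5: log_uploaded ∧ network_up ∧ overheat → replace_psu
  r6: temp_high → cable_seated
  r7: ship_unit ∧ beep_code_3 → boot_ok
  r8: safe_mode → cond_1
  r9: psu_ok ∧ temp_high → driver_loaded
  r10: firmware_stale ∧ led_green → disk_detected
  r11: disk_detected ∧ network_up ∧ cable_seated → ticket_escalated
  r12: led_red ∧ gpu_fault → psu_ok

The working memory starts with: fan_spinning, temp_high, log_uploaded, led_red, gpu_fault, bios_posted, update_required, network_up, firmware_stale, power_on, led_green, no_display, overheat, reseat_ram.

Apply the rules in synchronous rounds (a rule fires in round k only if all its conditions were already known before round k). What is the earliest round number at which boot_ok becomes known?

4

Round 1: r2 [power_on ∧ bios_posted ∧ network_up → beep_code_3]; r5 [log_uploaded ∧ network_up ∧ overheat → replace_psu]; r6 [temp_high → cable_seated]; r10 [firmware_stale ∧ led_green → disk_detected]; r12 [led_red ∧ gpu_fault → psu_ok]. New: beep_code_3, replace_psu, cable_seated, disk_detected, psu_ok.
Round 2: r9 [psu_ok ∧ temp_high → driver_loaded]; r11 [disk_detected ∧ network_up ∧ cable_seated → ticket_escalated]. New: driver_loaded, ticket_escalated.
Round 3: r3 [driver_loaded ∧ ticket_escalated ∧ replace_psu → ship_unit]; r4 [no_display ∧ ticket_escalated → cond_2]. New: ship_unit, cond_2.
Round 4: r7 [ship_unit ∧ beep_code_3 → boot_ok]. New: boot_ok.
boot_ok first appears in round 4.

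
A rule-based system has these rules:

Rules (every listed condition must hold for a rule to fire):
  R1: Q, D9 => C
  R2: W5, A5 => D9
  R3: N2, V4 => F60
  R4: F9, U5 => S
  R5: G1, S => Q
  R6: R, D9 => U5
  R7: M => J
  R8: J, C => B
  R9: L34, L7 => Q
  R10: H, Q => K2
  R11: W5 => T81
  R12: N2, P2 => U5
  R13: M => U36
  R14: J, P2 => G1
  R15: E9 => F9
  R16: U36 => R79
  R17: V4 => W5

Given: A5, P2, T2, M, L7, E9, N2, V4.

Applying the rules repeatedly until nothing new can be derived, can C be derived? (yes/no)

yes

[1] R3 [N2, V4 => F60]; R7 [M => J]; R12 [N2, P2 => U5]; R13 [M => U36]; R15 [E9 => F9]; R17 [V4 => W5]. ⇒ new: F60, J, U5, U36, F9, W5.
[2] R2 [W5, A5 => D9]; R4 [F9, U5 => S]; R11 [W5 => T81]; R14 [J, P2 => G1]; R16 [U36 => R79]. ⇒ new: D9, S, T81, G1, R79.
[3] R5 [G1, S => Q]. ⇒ new: Q.
[4] R1 [Q, D9 => C]. ⇒ new: C.
[5] R8 [J, C => B]. ⇒ new: B.
C appears in round 4, so it is derivable.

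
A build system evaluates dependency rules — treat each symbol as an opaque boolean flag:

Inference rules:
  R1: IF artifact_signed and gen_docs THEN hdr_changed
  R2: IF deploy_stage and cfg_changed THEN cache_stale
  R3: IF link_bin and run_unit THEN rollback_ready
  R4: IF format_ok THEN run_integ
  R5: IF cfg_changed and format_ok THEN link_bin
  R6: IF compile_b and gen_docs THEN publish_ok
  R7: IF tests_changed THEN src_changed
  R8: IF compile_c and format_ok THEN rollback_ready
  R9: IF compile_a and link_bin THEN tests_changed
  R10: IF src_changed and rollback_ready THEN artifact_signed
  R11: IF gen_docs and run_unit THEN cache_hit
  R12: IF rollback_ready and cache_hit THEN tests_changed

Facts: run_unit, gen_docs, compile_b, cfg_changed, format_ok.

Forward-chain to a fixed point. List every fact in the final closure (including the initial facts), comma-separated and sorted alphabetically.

artifact_signed, cache_hit, cfg_changed, compile_b, format_ok, gen_docs, hdr_changed, link_bin, publish_ok, rollback_ready, run_integ, run_unit, src_changed, tests_changed

[1] R4 [IF format_ok THEN run_integ]; R5 [IF cfg_changed and format_ok THEN link_bin]; R6 [IF compile_b and gen_docs THEN publish_ok]; R11 [IF gen_docs and run_unit THEN cache_hit]. ⇒ new: run_integ, link_bin, publish_ok, cache_hit.
[2] R3 [IF link_bin and run_unit THEN rollback_ready]. ⇒ new: rollback_ready.
[3] R12 [IF rollback_ready and cache_hit THEN tests_changed]. ⇒ new: tests_changed.
[4] R7 [IF tests_changed THEN src_changed]. ⇒ new: src_changed.
[5] R10 [IF src_changed and rollback_ready THEN artifact_signed]. ⇒ new: artifact_signed.
[6] R1 [IF artifact_signed and gen_docs THEN hdr_changed]. ⇒ new: hdr_changed.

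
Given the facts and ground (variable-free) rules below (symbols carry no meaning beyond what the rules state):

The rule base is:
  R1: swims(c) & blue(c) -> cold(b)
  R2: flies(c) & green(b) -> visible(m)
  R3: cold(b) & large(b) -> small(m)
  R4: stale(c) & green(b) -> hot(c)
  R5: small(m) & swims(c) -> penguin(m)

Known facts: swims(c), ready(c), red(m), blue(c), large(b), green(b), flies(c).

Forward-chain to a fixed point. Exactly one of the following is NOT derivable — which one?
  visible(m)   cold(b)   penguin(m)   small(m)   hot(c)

[1] R1 [swims(c) & blue(c) -> cold(b)]; R2 [flies(c) & green(b) -> visible(m)]. ⇒ new: cold(b), visible(m).
[2] R3 [cold(b) & large(b) -> small(m)]. ⇒ new: small(m).
[3] R5 [small(m) & swims(c) -> penguin(m)]. ⇒ new: penguin(m).
Derived: cold(b) (round 1), visible(m) (round 1), penguin(m) (round 3), small(m) (round 2). hot(c) never appears in any round.

hot(c)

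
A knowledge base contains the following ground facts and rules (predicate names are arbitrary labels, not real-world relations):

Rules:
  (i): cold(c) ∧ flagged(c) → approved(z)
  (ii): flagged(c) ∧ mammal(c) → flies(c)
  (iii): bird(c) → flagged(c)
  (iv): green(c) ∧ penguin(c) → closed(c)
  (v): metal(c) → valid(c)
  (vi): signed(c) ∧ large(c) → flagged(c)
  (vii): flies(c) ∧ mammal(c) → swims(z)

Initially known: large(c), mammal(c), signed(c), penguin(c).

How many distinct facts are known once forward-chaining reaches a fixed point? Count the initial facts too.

7

[1] (vi) [signed(c) ∧ large(c) → flagged(c)]. ⇒ new: flagged(c).
[2] (ii) [flagged(c) ∧ mammal(c) → flies(c)]. ⇒ new: flies(c).
[3] (vii) [flies(c) ∧ mammal(c) → swims(z)]. ⇒ new: swims(z).
Closure: {flagged(c), flies(c), large(c), mammal(c), penguin(c), signed(c), swims(z)} — 7 facts.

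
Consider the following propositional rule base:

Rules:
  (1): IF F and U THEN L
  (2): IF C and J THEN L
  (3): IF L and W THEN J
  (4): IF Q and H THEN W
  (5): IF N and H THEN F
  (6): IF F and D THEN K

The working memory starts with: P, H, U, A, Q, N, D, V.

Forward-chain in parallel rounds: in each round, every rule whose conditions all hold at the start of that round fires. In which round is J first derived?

3

Round 1 fires (4), (5), giving W, F.
Round 2 fires (1), (6), giving L, K.
Round 3 fires (3), giving J.
J first appears in round 3.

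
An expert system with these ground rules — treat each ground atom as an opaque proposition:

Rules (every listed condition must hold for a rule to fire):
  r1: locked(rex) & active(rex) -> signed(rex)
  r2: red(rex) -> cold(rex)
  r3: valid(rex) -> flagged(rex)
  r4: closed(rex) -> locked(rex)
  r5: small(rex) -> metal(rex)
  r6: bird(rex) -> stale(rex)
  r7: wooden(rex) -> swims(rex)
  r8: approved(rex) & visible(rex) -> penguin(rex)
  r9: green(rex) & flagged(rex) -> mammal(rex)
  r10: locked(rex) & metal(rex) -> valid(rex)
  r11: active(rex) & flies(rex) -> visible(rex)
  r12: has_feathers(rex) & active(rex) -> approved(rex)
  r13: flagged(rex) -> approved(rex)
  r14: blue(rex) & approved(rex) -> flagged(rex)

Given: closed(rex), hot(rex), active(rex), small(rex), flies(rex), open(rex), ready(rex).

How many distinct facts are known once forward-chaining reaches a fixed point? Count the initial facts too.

Round 1 fires r4, r5, r11, giving locked(rex), metal(rex), visible(rex).
Round 2 fires r1, r10, giving signed(rex), valid(rex).
Round 3 fires r3, giving flagged(rex).
Round 4 fires r13, giving approved(rex).
Round 5 fires r8, giving penguin(rex).
Closure: {active(rex), approved(rex), closed(rex), flagged(rex), flies(rex), hot(rex), locked(rex), metal(rex), open(rex), penguin(rex), ready(rex), signed(rex), small(rex), valid(rex), visible(rex)} — 15 facts.

15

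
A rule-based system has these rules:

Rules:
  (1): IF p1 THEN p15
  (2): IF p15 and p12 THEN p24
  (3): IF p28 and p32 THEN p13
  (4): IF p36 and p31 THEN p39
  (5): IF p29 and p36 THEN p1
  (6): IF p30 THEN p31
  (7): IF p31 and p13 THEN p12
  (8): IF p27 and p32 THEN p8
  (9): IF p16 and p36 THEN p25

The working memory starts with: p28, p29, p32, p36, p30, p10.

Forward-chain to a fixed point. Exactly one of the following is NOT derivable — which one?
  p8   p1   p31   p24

p8

[1] (3) [IF p28 and p32 THEN p13]; (5) [IF p29 and p36 THEN p1]; (6) [IF p30 THEN p31]. ⇒ new: p13, p1, p31.
[2] (1) [IF p1 THEN p15]; (4) [IF p36 and p31 THEN p39]; (7) [IF p31 and p13 THEN p12]. ⇒ new: p15, p39, p12.
[3] (2) [IF p15 and p12 THEN p24]. ⇒ new: p24.
Derived: p31 (round 1), p24 (round 3), p1 (round 1). p8 never appears in any round.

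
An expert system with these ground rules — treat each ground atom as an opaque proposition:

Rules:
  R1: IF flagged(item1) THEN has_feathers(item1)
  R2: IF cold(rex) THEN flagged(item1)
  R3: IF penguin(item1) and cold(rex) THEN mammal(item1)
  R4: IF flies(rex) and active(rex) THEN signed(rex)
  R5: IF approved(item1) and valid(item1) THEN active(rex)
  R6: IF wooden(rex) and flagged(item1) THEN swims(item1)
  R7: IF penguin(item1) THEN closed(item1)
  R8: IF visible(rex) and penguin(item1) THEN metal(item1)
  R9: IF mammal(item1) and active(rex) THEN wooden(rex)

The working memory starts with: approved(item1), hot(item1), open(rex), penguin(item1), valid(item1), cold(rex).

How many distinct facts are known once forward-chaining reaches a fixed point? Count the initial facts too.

[1] R2 [IF cold(rex) THEN flagged(item1)]; R3 [IF penguin(item1) and cold(rex) THEN mammal(item1)]; R5 [IF approved(item1) and valid(item1) THEN active(rex)]; R7 [IF penguin(item1) THEN closed(item1)]. ⇒ new: flagged(item1), mammal(item1), active(rex), closed(item1).
[2] R1 [IF flagged(item1) THEN has_feathers(item1)]; R9 [IF mammal(item1) and active(rex) THEN wooden(rex)]. ⇒ new: has_feathers(item1), wooden(rex).
[3] R6 [IF wooden(rex) and flagged(item1) THEN swims(item1)]. ⇒ new: swims(item1).
Closure: {active(rex), approved(item1), closed(item1), cold(rex), flagged(item1), has_feathers(item1), hot(item1), mammal(item1), open(rex), penguin(item1), swims(item1), valid(item1), wooden(rex)} — 13 facts.

13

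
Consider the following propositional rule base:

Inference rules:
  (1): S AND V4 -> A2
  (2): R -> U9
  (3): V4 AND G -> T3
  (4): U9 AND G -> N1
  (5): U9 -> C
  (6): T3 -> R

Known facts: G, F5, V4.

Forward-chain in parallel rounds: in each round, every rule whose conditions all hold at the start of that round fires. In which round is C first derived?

Round 1 — (3), derive T3.
Round 2 — (6), derive R.
Round 3 — (2), derive U9.
Round 4 — (4), (5), derive N1, C.
C first appears in round 4.

4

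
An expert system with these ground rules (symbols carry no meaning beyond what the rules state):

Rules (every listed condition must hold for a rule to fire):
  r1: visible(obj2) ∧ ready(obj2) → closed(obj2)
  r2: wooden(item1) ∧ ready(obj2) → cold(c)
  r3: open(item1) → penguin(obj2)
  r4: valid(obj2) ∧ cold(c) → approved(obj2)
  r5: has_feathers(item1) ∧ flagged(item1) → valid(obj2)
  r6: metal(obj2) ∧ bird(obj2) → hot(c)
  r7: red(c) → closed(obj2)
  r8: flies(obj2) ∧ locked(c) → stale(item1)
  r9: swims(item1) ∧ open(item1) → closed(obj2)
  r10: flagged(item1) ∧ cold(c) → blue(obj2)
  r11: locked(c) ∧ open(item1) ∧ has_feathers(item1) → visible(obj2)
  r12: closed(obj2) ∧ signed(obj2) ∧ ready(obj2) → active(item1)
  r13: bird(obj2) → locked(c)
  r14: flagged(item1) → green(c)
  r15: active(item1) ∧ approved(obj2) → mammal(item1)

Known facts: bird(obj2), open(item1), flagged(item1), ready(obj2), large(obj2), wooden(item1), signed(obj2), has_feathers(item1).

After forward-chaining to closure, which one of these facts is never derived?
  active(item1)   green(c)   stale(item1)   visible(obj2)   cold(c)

stale(item1)

Round 1: r2 [wooden(item1) ∧ ready(obj2) → cold(c)]; r3 [open(item1) → penguin(obj2)]; r5 [has_feathers(item1) ∧ flagged(item1) → valid(obj2)]; r13 [bird(obj2) → locked(c)]; r14 [flagged(item1) → green(c)]. Adds cold(c), penguin(obj2), valid(obj2), locked(c), green(c).
Round 2: r4 [valid(obj2) ∧ cold(c) → approved(obj2)]; r10 [flagged(item1) ∧ cold(c) → blue(obj2)]; r11 [locked(c) ∧ open(item1) ∧ has_feathers(item1) → visible(obj2)]. Adds approved(obj2), blue(obj2), visible(obj2).
Round 3: r1 [visible(obj2) ∧ ready(obj2) → closed(obj2)]. Adds closed(obj2).
Round 4: r12 [closed(obj2) ∧ signed(obj2) ∧ ready(obj2) → active(item1)]. Adds active(item1).
Round 5: r15 [active(item1) ∧ approved(obj2) → mammal(item1)]. Adds mammal(item1).
Derived: cold(c) (round 1), visible(obj2) (round 2), active(item1) (round 4), green(c) (round 1). stale(item1) never appears in any round.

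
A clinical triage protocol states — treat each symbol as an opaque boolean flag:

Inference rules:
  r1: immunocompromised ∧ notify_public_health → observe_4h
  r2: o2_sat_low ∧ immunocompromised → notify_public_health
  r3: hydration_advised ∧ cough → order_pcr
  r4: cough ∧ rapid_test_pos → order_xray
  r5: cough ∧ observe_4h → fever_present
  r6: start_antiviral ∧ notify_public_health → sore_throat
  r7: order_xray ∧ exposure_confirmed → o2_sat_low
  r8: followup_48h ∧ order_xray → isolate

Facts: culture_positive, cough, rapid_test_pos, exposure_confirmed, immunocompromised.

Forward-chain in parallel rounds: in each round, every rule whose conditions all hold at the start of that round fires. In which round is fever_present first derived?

5

Round 1 — r4, derive order_xray.
Round 2 — r7, derive o2_sat_low.
Round 3 — r2, derive notify_public_health.
Round 4 — r1, derive observe_4h.
Round 5 — r5, derive fever_present.
fever_present first appears in round 5.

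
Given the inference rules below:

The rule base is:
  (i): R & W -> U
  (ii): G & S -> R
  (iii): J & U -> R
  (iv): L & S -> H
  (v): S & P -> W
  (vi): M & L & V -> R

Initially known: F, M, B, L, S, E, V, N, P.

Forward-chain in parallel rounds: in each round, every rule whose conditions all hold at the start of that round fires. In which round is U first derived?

2

Round 1 — (iv), (v), (vi), derive H, W, R.
Round 2 — (i), derive U.
U first appears in round 2.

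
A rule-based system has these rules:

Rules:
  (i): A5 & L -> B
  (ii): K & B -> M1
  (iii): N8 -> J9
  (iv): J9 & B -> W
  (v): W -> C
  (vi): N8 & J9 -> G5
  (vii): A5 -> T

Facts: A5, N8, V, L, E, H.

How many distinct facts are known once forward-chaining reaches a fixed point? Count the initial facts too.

12

Round 1: (i) [A5 & L -> B]; (iii) [N8 -> J9]; (vii) [A5 -> T]. Adds B, J9, T.
Round 2: (iv) [J9 & B -> W]; (vi) [N8 & J9 -> G5]. Adds W, G5.
Round 3: (v) [W -> C]. Adds C.
Closure: {A5, B, C, E, G5, H, J9, L, N8, T, V, W} — 12 facts.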